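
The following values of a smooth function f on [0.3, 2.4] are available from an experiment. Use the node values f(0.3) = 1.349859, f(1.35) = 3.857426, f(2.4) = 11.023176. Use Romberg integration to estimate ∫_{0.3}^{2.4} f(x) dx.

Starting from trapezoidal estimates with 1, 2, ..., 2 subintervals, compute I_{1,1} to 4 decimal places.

I_{0,0} (trapezoid, 1 panel, h=2.1000): 12.991687
I_{1,0} (trapezoid, 2 panels, h=1.0500): 10.546141
I_{1,1} = 10.546141 + (10.546141 − 12.991687)/3 = 9.730959

9.7310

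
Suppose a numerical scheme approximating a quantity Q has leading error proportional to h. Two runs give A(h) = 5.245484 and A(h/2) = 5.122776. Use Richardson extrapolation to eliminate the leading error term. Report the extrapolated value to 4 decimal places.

Extrapolated value = (2·A(h/2) − A(h)) / (2 − 1)
= (2·5.122776 − 5.245484) / 1
= 5.000068 / 1 = 5.000068

5.0001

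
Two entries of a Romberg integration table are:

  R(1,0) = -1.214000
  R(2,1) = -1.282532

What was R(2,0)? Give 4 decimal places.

-1.2654

From R(2,1) = (4·R(2,0) − R(1,0))/3, solve for R(2,0):
4·R(2,0) = 3·(-1.282532) + (-1.214000) = -5.061596
R(2,0) = -1.265399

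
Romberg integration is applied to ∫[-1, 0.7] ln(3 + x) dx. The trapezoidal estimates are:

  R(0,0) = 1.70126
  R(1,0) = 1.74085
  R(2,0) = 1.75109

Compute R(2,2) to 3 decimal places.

1.755

Richardson extrapolation on the trapezoidal column (denominator 4−1=3):
R(1,1) = (4·1.74085 − 1.70126) / 3 = 1.75405
R(2,1) = 1.75109 + (1.75109 − 1.74085)/3 = 1.75450
R(2,2) = (16·1.75450 − 1.75405) / 15 = 1.75453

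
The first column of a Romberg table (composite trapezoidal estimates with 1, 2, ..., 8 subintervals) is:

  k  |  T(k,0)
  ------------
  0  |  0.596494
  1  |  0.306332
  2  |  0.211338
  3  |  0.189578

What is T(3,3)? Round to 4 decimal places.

Richardson extrapolation on the trapezoidal column (denominator 4−1=3):
T(1,1) = (4·0.306332 − 0.596494) / 3 = 0.209611
T(2,1) = 0.211338 + (0.211338 − 0.306332)/3 = 0.179673
T(3,1) = 0.189578 + (0.189578 − 0.211338)/3 = 0.182325
T(2,2) = 0.179673 + (0.179673 − 0.209611)/15 = 0.177677
T(3,2) = (16·0.182325 − 0.179673) / 15 = 0.182502
T(3,3) = 0.182502 + (0.182502 − 0.177677)/63 = 0.182579

0.1826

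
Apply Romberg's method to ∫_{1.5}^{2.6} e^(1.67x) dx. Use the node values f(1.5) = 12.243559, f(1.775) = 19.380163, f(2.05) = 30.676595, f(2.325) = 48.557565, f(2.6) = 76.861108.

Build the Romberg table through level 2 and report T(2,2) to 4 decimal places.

T(0,0) (trapezoid, 1 panel, h=1.1000): 49.007567
T(1,0) (trapezoid, 2 panels, h=0.5500): 41.375911
T(2,0) (trapezoid, 4 panels, h=0.2750): 39.370831
T(1,1) = 41.375911 + (41.375911 − 49.007567)/3 = 38.832026
T(2,1) = 39.370831 + (39.370831 − 41.375911)/3 = 38.702471
T(2,2) = 38.702471 + (38.702471 − 38.832026)/15 = 38.693834

38.6938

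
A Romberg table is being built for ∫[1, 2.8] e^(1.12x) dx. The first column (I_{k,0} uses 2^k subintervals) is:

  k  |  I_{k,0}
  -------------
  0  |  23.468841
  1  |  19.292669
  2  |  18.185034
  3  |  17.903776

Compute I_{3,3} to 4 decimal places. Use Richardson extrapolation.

Richardson extrapolation on the trapezoidal column (denominator 4−1=3):
I_{1,1} = (4·19.292669 − 23.468841) / 3 = 17.900612
I_{2,1} = 18.185034 + (18.185034 − 19.292669)/3 = 17.815822
I_{3,1} = (4·17.903776 − 18.185034) / 3 = 17.810023
I_{2,2} = 17.815822 + (17.815822 − 17.900612)/15 = 17.810169
I_{3,2} = 17.810023 + (17.810023 − 17.815822)/15 = 17.809636
I_{3,3} = 17.809636 + (17.809636 − 17.810169)/63 = 17.809628

17.8096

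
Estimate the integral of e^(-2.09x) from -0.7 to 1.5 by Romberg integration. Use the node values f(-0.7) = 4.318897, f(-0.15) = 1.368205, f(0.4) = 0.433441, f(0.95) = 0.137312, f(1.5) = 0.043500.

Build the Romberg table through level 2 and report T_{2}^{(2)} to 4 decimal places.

T_{0}^{(0)} (trapezoid, 1 panel, h=2.2000): 4.798637
T_{1}^{(0)} (trapezoid, 2 panels, h=1.1000): 2.876103
T_{2}^{(0)} (trapezoid, 4 panels, h=0.5500): 2.266086
T_{1}^{(1)} = 2.876103 + (2.876103 − 4.798637)/3 = 2.235258
T_{2}^{(1)} = 2.266086 + (2.266086 − 2.876103)/3 = 2.062747
T_{2}^{(2)} = 2.062747 + (2.062747 − 2.235258)/15 = 2.051246

2.0512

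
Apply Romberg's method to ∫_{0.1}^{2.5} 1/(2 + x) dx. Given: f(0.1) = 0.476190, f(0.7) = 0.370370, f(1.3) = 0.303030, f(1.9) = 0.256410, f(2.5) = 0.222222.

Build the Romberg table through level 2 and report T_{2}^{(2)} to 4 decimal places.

T_{0}^{(0)} (trapezoid, 1 panel, h=2.4000): 0.838094
T_{1}^{(0)} (trapezoid, 2 panels, h=1.2000): 0.782683
T_{2}^{(0)} (trapezoid, 4 panels, h=0.6000): 0.767410
T_{1}^{(1)} = 0.782683 + (0.782683 − 0.838094)/3 = 0.764213
T_{2}^{(1)} = 0.767410 + (0.767410 − 0.782683)/3 = 0.762319
T_{2}^{(2)} = 0.762319 + (0.762319 − 0.764213)/15 = 0.762193

0.7622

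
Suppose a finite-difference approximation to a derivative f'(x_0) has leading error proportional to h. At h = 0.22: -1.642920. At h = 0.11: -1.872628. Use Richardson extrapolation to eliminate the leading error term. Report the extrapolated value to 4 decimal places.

-2.1023

Extrapolated value = (2·A(h/2) − A(h)) / (2 − 1)
= (2·(-1.872628) − (-1.642920)) / 1
= -2.102336 / 1 = -2.102336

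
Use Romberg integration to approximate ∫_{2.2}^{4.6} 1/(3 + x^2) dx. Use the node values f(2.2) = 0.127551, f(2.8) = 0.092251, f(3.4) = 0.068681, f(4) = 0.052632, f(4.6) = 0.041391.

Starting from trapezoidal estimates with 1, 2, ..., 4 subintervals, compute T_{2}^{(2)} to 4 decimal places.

0.1771

T_{0}^{(0)} (trapezoid, 1 panel, h=2.4000): 0.202730
T_{1}^{(0)} (trapezoid, 2 panels, h=1.2000): 0.183782
T_{2}^{(0)} (trapezoid, 4 panels, h=0.6000): 0.178821
T_{1}^{(1)} = 0.183782 + (0.183782 − 0.202730)/3 = 0.177466
T_{2}^{(1)} = 0.178821 + (0.178821 − 0.183782)/3 = 0.177167
T_{2}^{(2)} = 0.177167 + (0.177167 − 0.177466)/15 = 0.177147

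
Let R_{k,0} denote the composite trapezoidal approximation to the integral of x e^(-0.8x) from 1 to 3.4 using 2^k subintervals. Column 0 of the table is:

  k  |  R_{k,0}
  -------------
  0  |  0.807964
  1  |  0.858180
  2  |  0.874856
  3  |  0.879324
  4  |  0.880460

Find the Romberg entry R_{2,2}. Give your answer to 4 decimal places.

0.8808

Richardson extrapolation on the trapezoidal column (denominator 4−1=3):
R_{1,1} = 0.858180 + (0.858180 − 0.807964)/3 = 0.874919
R_{2,1} = (4·0.874856 − 0.858180) / 3 = 0.880415
R_{2,2} = 0.880415 + (0.880415 − 0.874919)/15 = 0.880781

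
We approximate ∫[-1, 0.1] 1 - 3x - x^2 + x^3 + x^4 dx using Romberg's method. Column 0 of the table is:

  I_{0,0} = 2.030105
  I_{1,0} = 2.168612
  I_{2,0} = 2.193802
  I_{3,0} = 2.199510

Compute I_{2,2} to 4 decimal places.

I_{1,1} = 2.168612 + (2.168612 − 2.030105)/3 = 2.214781
I_{2,1} = 2.193802 + (2.193802 − 2.168612)/3 = 2.202199
I_{2,2} = (16·2.202199 − 2.214781) / 15 = 2.201360
(Column j=1 coincides with Simpson's rule on the same nodes.)

2.2014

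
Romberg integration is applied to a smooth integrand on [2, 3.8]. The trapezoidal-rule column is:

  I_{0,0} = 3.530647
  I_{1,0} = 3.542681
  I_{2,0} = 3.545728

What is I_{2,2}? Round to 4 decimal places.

I_{1,1} = 3.542681 + (3.542681 − 3.530647)/3 = 3.546692
I_{2,1} = (4·3.545728 − 3.542681) / 3 = 3.546744
I_{2,2} = (16·3.546744 − 3.546692) / 15 = 3.546747

3.5467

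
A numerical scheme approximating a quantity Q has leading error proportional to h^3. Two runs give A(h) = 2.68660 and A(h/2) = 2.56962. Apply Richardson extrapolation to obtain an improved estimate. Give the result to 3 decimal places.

2.553

The leading error scales as h^3; refining by a factor of 2 reduces it by 2^3 = 8.
Extrapolated value = (8·A(h/2) − A(h)) / (8 − 1)
= (8·2.56962 − 2.68660) / 7
= 17.87036 / 7 = 2.55291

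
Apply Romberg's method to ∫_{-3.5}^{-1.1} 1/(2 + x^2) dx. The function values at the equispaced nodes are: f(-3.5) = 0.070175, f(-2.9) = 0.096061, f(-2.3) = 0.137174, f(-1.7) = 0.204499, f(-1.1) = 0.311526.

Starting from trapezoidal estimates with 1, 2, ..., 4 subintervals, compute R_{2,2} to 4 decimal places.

0.3716

R_{0,0} (trapezoid, 1 panel, h=2.4000): 0.458041
R_{1,0} (trapezoid, 2 panels, h=1.2000): 0.393629
R_{2,0} (trapezoid, 4 panels, h=0.6000): 0.377151
R_{1,1} = 0.393629 + (0.393629 − 0.458041)/3 = 0.372158
R_{2,1} = 0.377151 + (0.377151 − 0.393629)/3 = 0.371658
R_{2,2} = 0.371658 + (0.371658 − 0.372158)/15 = 0.371625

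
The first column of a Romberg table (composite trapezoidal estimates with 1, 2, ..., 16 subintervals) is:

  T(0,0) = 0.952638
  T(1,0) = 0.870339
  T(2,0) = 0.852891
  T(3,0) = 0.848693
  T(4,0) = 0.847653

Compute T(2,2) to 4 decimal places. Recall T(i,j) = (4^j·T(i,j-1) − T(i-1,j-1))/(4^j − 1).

Richardson extrapolation on the trapezoidal column (denominator 4−1=3):
T(1,1) = 0.870339 + (0.870339 − 0.952638)/3 = 0.842906
T(2,1) = (4·0.852891 − 0.870339) / 3 = 0.847075
T(2,2) = 0.847075 + (0.847075 − 0.842906)/15 = 0.847353
(Column j=1 coincides with Simpson's rule on the same nodes.)

0.8474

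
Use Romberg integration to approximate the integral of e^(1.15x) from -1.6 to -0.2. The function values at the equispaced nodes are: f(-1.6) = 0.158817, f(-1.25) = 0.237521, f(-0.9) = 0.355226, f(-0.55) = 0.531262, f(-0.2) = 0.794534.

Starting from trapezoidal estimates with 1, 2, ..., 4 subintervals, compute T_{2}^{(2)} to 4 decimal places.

0.5528

T_{0}^{(0)} (trapezoid, 1 panel, h=1.4000): 0.667346
T_{1}^{(0)} (trapezoid, 2 panels, h=0.7000): 0.582331
T_{2}^{(0)} (trapezoid, 4 panels, h=0.3500): 0.560240
T_{1}^{(1)} = 0.582331 + (0.582331 − 0.667346)/3 = 0.553993
T_{2}^{(1)} = 0.560240 + (0.560240 − 0.582331)/3 = 0.552876
T_{2}^{(2)} = 0.552876 + (0.552876 − 0.553993)/15 = 0.552802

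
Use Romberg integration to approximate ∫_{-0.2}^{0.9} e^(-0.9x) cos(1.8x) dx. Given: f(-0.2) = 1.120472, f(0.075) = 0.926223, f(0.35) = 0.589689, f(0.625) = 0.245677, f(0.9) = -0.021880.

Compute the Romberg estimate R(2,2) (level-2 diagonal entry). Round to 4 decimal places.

0.6388

R(0,0) (trapezoid, 1 panel, h=1.1000): 0.604226
R(1,0) (trapezoid, 2 panels, h=0.5500): 0.626442
R(2,0) (trapezoid, 4 panels, h=0.2750): 0.635493
R(1,1) = 0.626442 + (0.626442 − 0.604226)/3 = 0.633847
R(2,1) = 0.635493 + (0.635493 − 0.626442)/3 = 0.638510
R(2,2) = 0.638510 + (0.638510 − 0.633847)/15 = 0.638821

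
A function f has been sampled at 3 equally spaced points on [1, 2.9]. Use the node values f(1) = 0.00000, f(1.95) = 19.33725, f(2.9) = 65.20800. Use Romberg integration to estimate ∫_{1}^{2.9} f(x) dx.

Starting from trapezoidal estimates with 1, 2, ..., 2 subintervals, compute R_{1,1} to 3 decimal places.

45.143

R_{0,0} (trapezoid, 1 panel, h=1.9000): 61.94760
R_{1,0} (trapezoid, 2 panels, h=0.9500): 49.34419
R_{1,1} = 49.34419 + (49.34419 − 61.94760)/3 = 45.14305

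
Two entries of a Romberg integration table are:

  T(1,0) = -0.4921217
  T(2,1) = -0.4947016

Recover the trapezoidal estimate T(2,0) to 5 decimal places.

From T(2,1) = (4·T(2,0) − T(1,0))/3, solve for T(2,0):
4·T(2,0) = 3·(-0.4947016) + (-0.4921217) = -1.9762265
T(2,0) = -0.4940566

-0.49406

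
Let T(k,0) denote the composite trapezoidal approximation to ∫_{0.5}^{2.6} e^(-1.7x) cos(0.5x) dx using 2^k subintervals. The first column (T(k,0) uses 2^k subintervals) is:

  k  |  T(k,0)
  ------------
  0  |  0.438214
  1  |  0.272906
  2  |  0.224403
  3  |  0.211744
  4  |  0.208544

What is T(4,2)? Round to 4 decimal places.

T(3,1) = (4·0.211744 − 0.224403) / 3 = 0.207524
T(4,1) = 0.208544 + (0.208544 − 0.211744)/3 = 0.207477
T(4,2) = 0.207477 + (0.207477 − 0.207524)/15 = 0.207474

0.2075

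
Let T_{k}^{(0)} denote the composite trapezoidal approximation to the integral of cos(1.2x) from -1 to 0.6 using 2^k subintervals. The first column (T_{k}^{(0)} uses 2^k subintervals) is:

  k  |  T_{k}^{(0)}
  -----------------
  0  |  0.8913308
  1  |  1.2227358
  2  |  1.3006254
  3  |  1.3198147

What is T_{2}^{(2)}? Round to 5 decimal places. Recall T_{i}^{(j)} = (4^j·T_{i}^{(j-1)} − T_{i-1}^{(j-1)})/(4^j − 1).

Richardson extrapolation on the trapezoidal column (denominator 4−1=3):
T_{1}^{(1)} = (4·1.2227358 − 0.8913308) / 3 = 1.3332041
T_{2}^{(1)} = (4·1.3006254 − 1.2227358) / 3 = 1.3265886
T_{2}^{(2)} = 1.3265886 + (1.3265886 − 1.3332041)/15 = 1.3261476

1.32615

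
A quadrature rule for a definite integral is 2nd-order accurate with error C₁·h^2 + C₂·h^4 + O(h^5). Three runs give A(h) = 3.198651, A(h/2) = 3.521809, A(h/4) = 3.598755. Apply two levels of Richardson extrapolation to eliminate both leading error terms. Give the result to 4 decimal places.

First eliminate the h^2 term (factor 2^2 = 4):
  B₁ = (4·3.521809 − 3.198651)/3 = 3.629528
  B₂ = (4·3.598755 − 3.521809)/3 = 3.624404
Then eliminate the h^4 term (factor 2^4 = 16):
  (16·3.624404 − 3.629528)/15 = 3.624062

3.6241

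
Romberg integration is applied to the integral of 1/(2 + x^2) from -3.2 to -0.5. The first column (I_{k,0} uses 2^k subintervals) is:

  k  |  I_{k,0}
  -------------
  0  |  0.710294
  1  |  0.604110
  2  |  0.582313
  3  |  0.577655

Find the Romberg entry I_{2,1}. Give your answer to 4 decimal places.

0.5750

I_{2,1} = 0.582313 + (0.582313 − 0.604110)/3 = 0.575047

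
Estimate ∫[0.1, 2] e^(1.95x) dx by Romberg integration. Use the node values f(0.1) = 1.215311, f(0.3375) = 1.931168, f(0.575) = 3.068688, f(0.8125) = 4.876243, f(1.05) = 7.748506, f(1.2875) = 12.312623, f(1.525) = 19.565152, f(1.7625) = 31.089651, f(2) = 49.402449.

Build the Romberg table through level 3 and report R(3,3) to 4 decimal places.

R(0,0) (trapezoid, 1 panel, h=1.9000): 48.086872
R(1,0) (trapezoid, 2 panels, h=0.9500): 31.404517
R(2,0) (trapezoid, 4 panels, h=0.4750): 26.453332
R(3,0) (trapezoid, 8 panels, h=0.2375): 25.151466
R(1,1) = 31.404517 + (31.404517 − 48.086872)/3 = 25.843732
R(2,1) = 26.453332 + (26.453332 − 31.404517)/3 = 24.802937
R(3,1) = 25.151466 + (25.151466 − 26.453332)/3 = 24.717511
R(2,2) = 24.802937 + (24.802937 − 25.843732)/15 = 24.733551
R(3,2) = 24.717511 + (24.717511 − 24.802937)/15 = 24.711816
R(3,3) = 24.711816 + (24.711816 − 24.733551)/63 = 24.711471

24.7115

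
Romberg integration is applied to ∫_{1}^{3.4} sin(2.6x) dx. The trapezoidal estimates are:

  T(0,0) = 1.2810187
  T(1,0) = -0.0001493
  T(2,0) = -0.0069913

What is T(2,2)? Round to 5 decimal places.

T(1,1) = (4·(-0.0001493) − 1.2810187) / 3 = -0.4272053
T(2,1) = (4·(-0.0069913) − (-0.0001493)) / 3 = -0.0092720
T(2,2) = (16·(-0.0092720) − (-0.4272053)) / 15 = 0.0185902

0.01859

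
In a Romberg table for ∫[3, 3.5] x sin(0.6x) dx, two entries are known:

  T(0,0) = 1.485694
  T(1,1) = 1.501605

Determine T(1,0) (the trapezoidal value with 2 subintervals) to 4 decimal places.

1.4976

From T(1,1) = (4·T(1,0) − T(0,0))/3, solve for T(1,0):
4·T(1,0) = 3·1.501605 + 1.485694 = 5.990509
T(1,0) = 1.497627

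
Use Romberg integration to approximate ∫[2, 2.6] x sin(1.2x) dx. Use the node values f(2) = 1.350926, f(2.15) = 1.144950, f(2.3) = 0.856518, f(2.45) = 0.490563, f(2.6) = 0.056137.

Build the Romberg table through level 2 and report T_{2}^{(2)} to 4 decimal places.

0.4831

T_{0}^{(0)} (trapezoid, 1 panel, h=0.6000): 0.422119
T_{1}^{(0)} (trapezoid, 2 panels, h=0.3000): 0.468015
T_{2}^{(0)} (trapezoid, 4 panels, h=0.1500): 0.479334
T_{1}^{(1)} = 0.468015 + (0.468015 − 0.422119)/3 = 0.483314
T_{2}^{(1)} = 0.479334 + (0.479334 − 0.468015)/3 = 0.483107
T_{2}^{(2)} = 0.483107 + (0.483107 − 0.483314)/15 = 0.483093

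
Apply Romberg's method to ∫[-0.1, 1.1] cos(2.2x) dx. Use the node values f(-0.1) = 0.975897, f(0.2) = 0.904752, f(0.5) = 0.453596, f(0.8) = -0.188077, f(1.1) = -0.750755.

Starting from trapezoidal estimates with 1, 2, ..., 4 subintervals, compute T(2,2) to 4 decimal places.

T(0,0) (trapezoid, 1 panel, h=1.2000): 0.135085
T(1,0) (trapezoid, 2 panels, h=0.6000): 0.339700
T(2,0) (trapezoid, 4 panels, h=0.3000): 0.384853
T(1,1) = 0.339700 + (0.339700 − 0.135085)/3 = 0.407905
T(2,1) = 0.384853 + (0.384853 − 0.339700)/3 = 0.399904
T(2,2) = 0.399904 + (0.399904 − 0.407905)/15 = 0.399371

0.3994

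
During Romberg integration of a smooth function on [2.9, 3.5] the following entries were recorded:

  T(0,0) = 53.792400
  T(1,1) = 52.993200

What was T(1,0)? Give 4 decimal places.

From T(1,1) = (4·T(1,0) − T(0,0))/3, solve for T(1,0):
4·T(1,0) = 3·52.993200 + 53.792400 = 212.772000
T(1,0) = 53.193000

53.1930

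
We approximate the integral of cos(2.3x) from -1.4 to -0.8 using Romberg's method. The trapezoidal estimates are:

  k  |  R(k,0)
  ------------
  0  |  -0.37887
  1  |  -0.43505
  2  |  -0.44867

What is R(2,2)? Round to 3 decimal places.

R(1,1) = -0.43505 + (-0.43505 − (-0.37887))/3 = -0.45378
R(2,1) = -0.44867 + (-0.44867 − (-0.43505))/3 = -0.45321
R(2,2) = -0.45321 + (-0.45321 − (-0.45378))/15 = -0.45317
(Column j=1 coincides with Simpson's rule on the same nodes.)

-0.453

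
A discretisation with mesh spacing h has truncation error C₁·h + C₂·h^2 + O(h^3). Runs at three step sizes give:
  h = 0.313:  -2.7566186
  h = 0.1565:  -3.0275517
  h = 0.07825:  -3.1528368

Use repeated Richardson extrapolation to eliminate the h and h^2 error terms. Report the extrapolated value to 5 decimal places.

-3.27133

First eliminate the h term (factor 2^1 = 2):
  B₁ = (2·(-3.0275517) − (-2.7566186))/1 = -3.2984848
  B₂ = (2·(-3.1528368) − (-3.0275517))/1 = -3.2781219
Then eliminate the h^2 term (factor 2^2 = 4):
  (4·(-3.2781219) − (-3.2984848))/3 = -3.2713343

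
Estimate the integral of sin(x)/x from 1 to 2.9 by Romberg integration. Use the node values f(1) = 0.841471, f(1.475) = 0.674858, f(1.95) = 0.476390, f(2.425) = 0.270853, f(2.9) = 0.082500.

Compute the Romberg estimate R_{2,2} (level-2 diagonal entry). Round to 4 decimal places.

R_{0,0} (trapezoid, 1 panel, h=1.9000): 0.877772
R_{1,0} (trapezoid, 2 panels, h=0.9500): 0.891457
R_{2,0} (trapezoid, 4 panels, h=0.4750): 0.894941
R_{1,1} = 0.891457 + (0.891457 − 0.877772)/3 = 0.896019
R_{2,1} = 0.894941 + (0.894941 − 0.891457)/3 = 0.896102
R_{2,2} = 0.896102 + (0.896102 − 0.896019)/15 = 0.896108

0.8961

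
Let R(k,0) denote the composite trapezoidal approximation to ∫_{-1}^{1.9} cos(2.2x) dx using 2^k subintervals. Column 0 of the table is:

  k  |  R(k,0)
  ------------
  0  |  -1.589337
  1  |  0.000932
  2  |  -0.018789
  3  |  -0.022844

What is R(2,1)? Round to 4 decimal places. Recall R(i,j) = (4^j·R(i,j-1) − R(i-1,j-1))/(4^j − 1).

-0.0254

Richardson extrapolation on the trapezoidal column (denominator 4−1=3):
R(2,1) = -0.018789 + (-0.018789 − 0.000932)/3 = -0.025363
(Column j=1 coincides with Simpson's rule on the same nodes.)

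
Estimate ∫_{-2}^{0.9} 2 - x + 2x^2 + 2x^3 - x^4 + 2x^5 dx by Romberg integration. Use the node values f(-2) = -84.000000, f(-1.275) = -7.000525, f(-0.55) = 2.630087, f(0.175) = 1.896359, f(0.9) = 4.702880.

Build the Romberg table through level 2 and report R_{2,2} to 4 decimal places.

-22.1319

R_{0,0} (trapezoid, 1 panel, h=2.9000): -114.980824
R_{1,0} (trapezoid, 2 panels, h=1.4500): -53.676786
R_{2,0} (trapezoid, 4 panels, h=0.7250): -30.538913
R_{1,1} = -53.676786 + (-53.676786 − (-114.980824))/3 = -33.242107
R_{2,1} = -30.538913 + (-30.538913 − (-53.676786))/3 = -22.826289
R_{2,2} = -22.826289 + (-22.826289 − (-33.242107))/15 = -22.131901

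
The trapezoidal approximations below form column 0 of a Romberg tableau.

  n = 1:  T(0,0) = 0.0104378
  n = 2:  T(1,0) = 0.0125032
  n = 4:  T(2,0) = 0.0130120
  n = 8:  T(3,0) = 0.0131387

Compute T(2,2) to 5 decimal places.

0.01318

Richardson extrapolation on the trapezoidal column (denominator 4−1=3):
T(1,1) = 0.0125032 + (0.0125032 − 0.0104378)/3 = 0.0131917
T(2,1) = 0.0130120 + (0.0130120 − 0.0125032)/3 = 0.0131816
T(2,2) = 0.0131816 + (0.0131816 − 0.0131917)/15 = 0.0131809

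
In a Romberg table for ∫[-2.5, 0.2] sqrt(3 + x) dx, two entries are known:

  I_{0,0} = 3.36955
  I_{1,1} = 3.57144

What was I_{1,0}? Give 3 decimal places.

3.521

From I_{1,1} = (4·I_{1,0} − I_{0,0})/3, solve for I_{1,0}:
4·I_{1,0} = 3·3.57144 + 3.36955 = 14.08387
I_{1,0} = 3.52097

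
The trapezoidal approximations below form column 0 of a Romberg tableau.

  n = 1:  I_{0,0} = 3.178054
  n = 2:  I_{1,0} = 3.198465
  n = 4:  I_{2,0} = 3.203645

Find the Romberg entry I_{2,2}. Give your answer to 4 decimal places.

3.2054

Richardson extrapolation on the trapezoidal column (denominator 4−1=3):
I_{1,1} = 3.198465 + (3.198465 − 3.178054)/3 = 3.205269
I_{2,1} = (4·3.203645 − 3.198465) / 3 = 3.205372
I_{2,2} = 3.205372 + (3.205372 − 3.205269)/15 = 3.205379
(Column j=1 coincides with Simpson's rule on the same nodes.)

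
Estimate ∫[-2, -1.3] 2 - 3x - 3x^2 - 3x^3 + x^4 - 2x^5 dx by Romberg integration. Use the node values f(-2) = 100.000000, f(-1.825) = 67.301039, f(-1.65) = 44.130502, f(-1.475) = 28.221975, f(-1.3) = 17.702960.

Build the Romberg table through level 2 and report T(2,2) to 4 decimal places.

T(0,0) (trapezoid, 1 panel, h=0.7000): 41.196036
T(1,0) (trapezoid, 2 panels, h=0.3500): 36.043694
T(2,0) (trapezoid, 4 panels, h=0.1750): 34.738374
T(1,1) = 36.043694 + (36.043694 − 41.196036)/3 = 34.326247
T(2,1) = 34.738374 + (34.738374 − 36.043694)/3 = 34.303267
T(2,2) = 34.303267 + (34.303267 − 34.326247)/15 = 34.301735

34.3017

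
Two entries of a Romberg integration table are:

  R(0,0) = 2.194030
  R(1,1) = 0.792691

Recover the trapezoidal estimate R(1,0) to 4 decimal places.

From R(1,1) = (4·R(1,0) − R(0,0))/3, solve for R(1,0):
4·R(1,0) = 3·0.792691 + 2.194030 = 4.572103
R(1,0) = 1.143026

1.1430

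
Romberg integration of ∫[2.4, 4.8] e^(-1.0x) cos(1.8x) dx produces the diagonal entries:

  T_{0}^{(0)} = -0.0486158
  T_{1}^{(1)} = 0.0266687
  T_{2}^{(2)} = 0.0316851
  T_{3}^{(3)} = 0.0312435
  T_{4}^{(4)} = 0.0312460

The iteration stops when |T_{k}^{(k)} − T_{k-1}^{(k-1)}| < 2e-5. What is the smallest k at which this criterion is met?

|T_{1}^{(1)} − T_{0}^{(0)}| = 0.0752845 ≥ 2e-5
|T_{2}^{(2)} − T_{1}^{(1)}| = 0.0050164 ≥ 2e-5
|T_{3}^{(3)} − T_{2}^{(2)}| = 0.0004416 ≥ 2e-5
|T_{4}^{(4)} − T_{3}^{(3)}| = 0.0000025 < 2e-5

k = 4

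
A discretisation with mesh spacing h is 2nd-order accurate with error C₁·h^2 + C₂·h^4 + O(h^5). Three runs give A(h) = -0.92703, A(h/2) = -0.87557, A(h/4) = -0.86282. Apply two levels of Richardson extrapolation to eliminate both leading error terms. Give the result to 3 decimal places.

-0.859

First eliminate the h^2 term (factor 2^2 = 4):
  B₁ = (4·(-0.87557) − (-0.92703))/3 = -0.85842
  B₂ = (4·(-0.86282) − (-0.87557))/3 = -0.85857
Then eliminate the h^4 term (factor 2^4 = 16):
  (16·(-0.85857) − (-0.85842))/15 = -0.85858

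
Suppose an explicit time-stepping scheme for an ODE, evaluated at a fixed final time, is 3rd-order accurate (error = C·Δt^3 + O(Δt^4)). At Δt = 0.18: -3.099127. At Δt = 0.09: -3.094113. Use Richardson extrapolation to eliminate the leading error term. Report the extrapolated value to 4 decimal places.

The leading error scales as Δt^3; refining by a factor of 2 reduces it by 2^3 = 8.
Extrapolated value = (8·A(Δt/2) − A(Δt)) / (8 − 1)
= (8·(-3.094113) − (-3.099127)) / 7
= -21.653777 / 7 = -3.093397

-3.0934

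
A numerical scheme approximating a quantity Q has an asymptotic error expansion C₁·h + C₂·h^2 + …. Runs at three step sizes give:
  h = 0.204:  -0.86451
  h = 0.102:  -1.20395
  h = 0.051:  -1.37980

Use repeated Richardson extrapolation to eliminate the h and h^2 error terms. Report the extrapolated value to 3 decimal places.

First eliminate the h term (factor 2^1 = 2):
  B₁ = (2·(-1.20395) − (-0.86451))/1 = -1.54339
  B₂ = (2·(-1.37980) − (-1.20395))/1 = -1.55565
Then eliminate the h^2 term (factor 2^2 = 4):
  (4·(-1.55565) − (-1.54339))/3 = -1.55974

-1.560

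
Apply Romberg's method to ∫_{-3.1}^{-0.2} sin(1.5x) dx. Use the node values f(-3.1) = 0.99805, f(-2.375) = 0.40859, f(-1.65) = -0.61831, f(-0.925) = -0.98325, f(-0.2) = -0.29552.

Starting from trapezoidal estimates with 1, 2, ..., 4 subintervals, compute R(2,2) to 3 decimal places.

R(0,0) (trapezoid, 1 panel, h=2.9000): 1.01867
R(1,0) (trapezoid, 2 panels, h=1.4500): -0.38722
R(2,0) (trapezoid, 4 panels, h=0.7250): -0.61024
R(1,1) = -0.38722 + (-0.38722 − 1.01867)/3 = -0.85585
R(2,1) = -0.61024 + (-0.61024 − (-0.38722))/3 = -0.68458
R(2,2) = -0.68458 + (-0.68458 − (-0.85585))/15 = -0.67316

-0.673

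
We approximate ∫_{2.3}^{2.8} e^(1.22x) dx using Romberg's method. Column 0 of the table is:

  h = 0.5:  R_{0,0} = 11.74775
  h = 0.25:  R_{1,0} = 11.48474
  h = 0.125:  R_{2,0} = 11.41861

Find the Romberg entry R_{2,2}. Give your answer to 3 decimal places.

11.397

Richardson extrapolation on the trapezoidal column (denominator 4−1=3):
R_{1,1} = (4·11.48474 − 11.74775) / 3 = 11.39707
R_{2,1} = 11.41861 + (11.41861 − 11.48474)/3 = 11.39657
R_{2,2} = (16·11.39657 − 11.39707) / 15 = 11.39654
(Column j=1 coincides with Simpson's rule on the same nodes.)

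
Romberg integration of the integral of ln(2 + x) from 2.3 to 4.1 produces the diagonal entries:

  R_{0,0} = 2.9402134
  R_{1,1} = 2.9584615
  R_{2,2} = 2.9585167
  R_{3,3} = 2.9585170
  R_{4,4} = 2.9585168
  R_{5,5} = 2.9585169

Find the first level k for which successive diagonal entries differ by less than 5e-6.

|R_{1,1} − R_{0,0}| = 0.0182481 ≥ 5e-6
|R_{2,2} − R_{1,1}| = 0.0000552 ≥ 5e-6
|R_{3,3} − R_{2,2}| = 0.0000003 < 5e-6

k = 3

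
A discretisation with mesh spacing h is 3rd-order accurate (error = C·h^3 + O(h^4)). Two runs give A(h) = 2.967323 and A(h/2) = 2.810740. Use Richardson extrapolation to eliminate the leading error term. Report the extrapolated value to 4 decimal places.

2.7884

The leading error scales as h^3; refining by a factor of 2 reduces it by 2^3 = 8.
Extrapolated value = (8·A(h/2) − A(h)) / (8 − 1)
= (8·2.810740 − 2.967323) / 7
= 19.518597 / 7 = 2.788371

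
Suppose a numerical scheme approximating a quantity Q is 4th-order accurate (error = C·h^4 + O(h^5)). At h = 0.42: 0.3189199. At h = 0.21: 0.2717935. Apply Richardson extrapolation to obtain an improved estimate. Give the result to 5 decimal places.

0.26865

Extrapolated value = (16·A(h/2) − A(h)) / (16 − 1)
= (16·0.2717935 − 0.3189199) / 15
= 4.0297761 / 15 = 0.2686517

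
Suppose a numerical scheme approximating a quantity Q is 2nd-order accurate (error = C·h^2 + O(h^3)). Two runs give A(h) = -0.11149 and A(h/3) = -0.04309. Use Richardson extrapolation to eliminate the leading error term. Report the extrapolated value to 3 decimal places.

-0.035

The leading error scales as h^2; refining by a factor of 3 reduces it by 3^2 = 9.
Extrapolated value = (9·A(h/3) − A(h)) / (9 − 1)
= (9·(-0.04309) − (-0.11149)) / 8
= -0.27632 / 8 = -0.03454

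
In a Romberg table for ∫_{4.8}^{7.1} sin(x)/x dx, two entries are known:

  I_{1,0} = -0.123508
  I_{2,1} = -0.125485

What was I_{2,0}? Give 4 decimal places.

-0.1250

From I_{2,1} = (4·I_{2,0} − I_{1,0})/3, solve for I_{2,0}:
4·I_{2,0} = 3·(-0.125485) + (-0.123508) = -0.499963
I_{2,0} = -0.124991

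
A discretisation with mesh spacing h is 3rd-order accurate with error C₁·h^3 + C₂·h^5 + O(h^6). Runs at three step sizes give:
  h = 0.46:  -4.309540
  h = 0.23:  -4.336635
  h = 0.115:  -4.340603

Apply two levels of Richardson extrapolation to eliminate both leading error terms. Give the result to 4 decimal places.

First eliminate the h^3 term (factor 2^3 = 8):
  B₁ = (8·(-4.336635) − (-4.309540))/7 = -4.340506
  B₂ = (8·(-4.340603) − (-4.336635))/7 = -4.341170
Then eliminate the h^5 term (factor 2^5 = 32):
  (32·(-4.341170) − (-4.340506))/31 = -4.341191

-4.3412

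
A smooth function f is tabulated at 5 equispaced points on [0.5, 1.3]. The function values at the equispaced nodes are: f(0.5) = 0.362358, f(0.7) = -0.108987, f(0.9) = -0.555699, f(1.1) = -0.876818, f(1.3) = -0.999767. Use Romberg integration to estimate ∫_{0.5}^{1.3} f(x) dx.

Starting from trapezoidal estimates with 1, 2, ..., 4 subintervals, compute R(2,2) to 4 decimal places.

R(0,0) (trapezoid, 1 panel, h=0.8000): -0.254964
R(1,0) (trapezoid, 2 panels, h=0.4000): -0.349761
R(2,0) (trapezoid, 4 panels, h=0.2000): -0.372042
R(1,1) = -0.349761 + (-0.349761 − (-0.254964))/3 = -0.381360
R(2,1) = -0.372042 + (-0.372042 − (-0.349761))/3 = -0.379469
R(2,2) = -0.379469 + (-0.379469 − (-0.381360))/15 = -0.379343

-0.3793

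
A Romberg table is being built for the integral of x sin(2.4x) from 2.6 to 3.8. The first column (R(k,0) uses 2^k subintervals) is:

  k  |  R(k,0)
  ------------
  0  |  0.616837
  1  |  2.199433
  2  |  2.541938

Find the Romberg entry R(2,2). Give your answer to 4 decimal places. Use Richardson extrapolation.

2.6514

Richardson extrapolation on the trapezoidal column (denominator 4−1=3):
R(1,1) = (4·2.199433 − 0.616837) / 3 = 2.726965
R(2,1) = 2.541938 + (2.541938 − 2.199433)/3 = 2.656106
R(2,2) = (16·2.656106 − 2.726965) / 15 = 2.651382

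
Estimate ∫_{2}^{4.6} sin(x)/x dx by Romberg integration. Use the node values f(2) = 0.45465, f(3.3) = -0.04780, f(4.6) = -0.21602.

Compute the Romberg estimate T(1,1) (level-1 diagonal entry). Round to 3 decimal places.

0.021

T(0,0) (trapezoid, 1 panel, h=2.6000): 0.31022
T(1,0) (trapezoid, 2 panels, h=1.3000): 0.09297
T(1,1) = 0.09297 + (0.09297 − 0.31022)/3 = 0.02055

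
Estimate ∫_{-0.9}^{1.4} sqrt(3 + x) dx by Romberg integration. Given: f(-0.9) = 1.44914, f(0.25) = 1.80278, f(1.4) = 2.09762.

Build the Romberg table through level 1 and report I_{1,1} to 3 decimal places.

I_{0,0} (trapezoid, 1 panel, h=2.3000): 4.07877
I_{1,0} (trapezoid, 2 panels, h=1.1500): 4.11258
I_{1,1} = 4.11258 + (4.11258 − 4.07877)/3 = 4.12385

4.124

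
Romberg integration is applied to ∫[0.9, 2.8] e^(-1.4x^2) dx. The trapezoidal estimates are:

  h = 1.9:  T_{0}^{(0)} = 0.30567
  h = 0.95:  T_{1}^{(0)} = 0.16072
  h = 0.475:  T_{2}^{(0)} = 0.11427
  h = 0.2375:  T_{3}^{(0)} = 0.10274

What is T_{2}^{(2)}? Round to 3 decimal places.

0.098

Richardson extrapolation on the trapezoidal column (denominator 4−1=3):
T_{1}^{(1)} = 0.16072 + (0.16072 − 0.30567)/3 = 0.11240
T_{2}^{(1)} = 0.11427 + (0.11427 − 0.16072)/3 = 0.09879
T_{2}^{(2)} = (16·0.09879 − 0.11240) / 15 = 0.09788
(Column j=1 coincides with Simpson's rule on the same nodes.)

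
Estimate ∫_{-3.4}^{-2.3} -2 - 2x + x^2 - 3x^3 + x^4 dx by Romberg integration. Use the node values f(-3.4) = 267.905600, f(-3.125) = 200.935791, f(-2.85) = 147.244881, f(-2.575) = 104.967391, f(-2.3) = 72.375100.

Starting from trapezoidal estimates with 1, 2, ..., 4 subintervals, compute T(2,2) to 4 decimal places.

170.3510

T(0,0) (trapezoid, 1 panel, h=1.1000): 187.154385
T(1,0) (trapezoid, 2 panels, h=0.5500): 174.561877
T(2,0) (trapezoid, 4 panels, h=0.2750): 171.404314
T(1,1) = 174.561877 + (174.561877 − 187.154385)/3 = 170.364374
T(2,1) = 171.404314 + (171.404314 − 174.561877)/3 = 170.351793
T(2,2) = 170.351793 + (170.351793 − 170.364374)/15 = 170.350954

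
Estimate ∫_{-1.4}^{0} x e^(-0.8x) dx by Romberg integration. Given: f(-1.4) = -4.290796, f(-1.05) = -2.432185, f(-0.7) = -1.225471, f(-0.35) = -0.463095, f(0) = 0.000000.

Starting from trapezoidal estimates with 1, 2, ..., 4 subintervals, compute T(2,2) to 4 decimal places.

T(0,0) (trapezoid, 1 panel, h=1.4000): -3.003557
T(1,0) (trapezoid, 2 panels, h=0.7000): -2.359608
T(2,0) (trapezoid, 4 panels, h=0.3500): -2.193152
T(1,1) = -2.359608 + (-2.359608 − (-3.003557))/3 = -2.144958
T(2,1) = -2.193152 + (-2.193152 − (-2.359608))/3 = -2.137667
T(2,2) = -2.137667 + (-2.137667 − (-2.144958))/15 = -2.137181

-2.1372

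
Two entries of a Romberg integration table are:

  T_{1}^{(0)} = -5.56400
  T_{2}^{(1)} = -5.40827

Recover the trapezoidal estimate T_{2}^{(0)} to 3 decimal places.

From T_{2}^{(1)} = (4·T_{2}^{(0)} − T_{1}^{(0)})/3, solve for T_{2}^{(0)}:
4·T_{2}^{(0)} = 3·(-5.40827) + (-5.56400) = -21.78881
T_{2}^{(0)} = -5.44720

-5.447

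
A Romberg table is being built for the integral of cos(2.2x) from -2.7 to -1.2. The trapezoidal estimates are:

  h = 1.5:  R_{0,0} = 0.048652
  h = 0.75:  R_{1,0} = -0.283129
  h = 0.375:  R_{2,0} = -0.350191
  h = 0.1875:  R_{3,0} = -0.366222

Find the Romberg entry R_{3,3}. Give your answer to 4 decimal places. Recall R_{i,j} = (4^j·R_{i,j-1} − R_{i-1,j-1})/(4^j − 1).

-0.3715

Richardson extrapolation on the trapezoidal column (denominator 4−1=3):
R_{1,1} = (4·(-0.283129) − 0.048652) / 3 = -0.393723
R_{2,1} = (4·(-0.350191) − (-0.283129)) / 3 = -0.372545
R_{3,1} = (4·(-0.366222) − (-0.350191)) / 3 = -0.371566
R_{2,2} = -0.372545 + (-0.372545 − (-0.393723))/15 = -0.371133
R_{3,2} = (16·(-0.371566) − (-0.372545)) / 15 = -0.371501
R_{3,3} = (64·(-0.371501) − (-0.371133)) / 63 = -0.371507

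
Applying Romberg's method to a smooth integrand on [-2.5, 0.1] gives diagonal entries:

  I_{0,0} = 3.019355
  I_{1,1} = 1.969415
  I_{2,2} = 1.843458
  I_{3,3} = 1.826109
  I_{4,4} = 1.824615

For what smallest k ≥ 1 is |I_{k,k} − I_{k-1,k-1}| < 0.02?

k = 3

|I_{1,1} − I_{0,0}| = 1.049940 ≥ 0.02
|I_{2,2} − I_{1,1}| = 0.125957 ≥ 0.02
|I_{3,3} − I_{2,2}| = 0.017349 < 0.02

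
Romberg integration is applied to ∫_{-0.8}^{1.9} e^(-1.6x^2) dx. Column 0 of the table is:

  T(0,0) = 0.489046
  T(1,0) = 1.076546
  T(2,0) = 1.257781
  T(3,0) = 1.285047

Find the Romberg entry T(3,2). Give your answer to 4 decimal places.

Richardson extrapolation on the trapezoidal column (denominator 4−1=3):
T(2,1) = 1.257781 + (1.257781 − 1.076546)/3 = 1.318193
T(3,1) = 1.285047 + (1.285047 − 1.257781)/3 = 1.294136
T(3,2) = 1.294136 + (1.294136 − 1.318193)/15 = 1.292532

1.2925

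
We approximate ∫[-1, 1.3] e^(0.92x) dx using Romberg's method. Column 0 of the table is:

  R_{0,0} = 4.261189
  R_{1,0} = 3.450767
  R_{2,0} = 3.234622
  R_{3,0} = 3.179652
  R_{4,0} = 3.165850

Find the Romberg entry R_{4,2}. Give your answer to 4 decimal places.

3.1612

R_{3,1} = (4·3.179652 − 3.234622) / 3 = 3.161329
R_{4,1} = 3.165850 + (3.165850 − 3.179652)/3 = 3.161249
R_{4,2} = (16·3.161249 − 3.161329) / 15 = 3.161244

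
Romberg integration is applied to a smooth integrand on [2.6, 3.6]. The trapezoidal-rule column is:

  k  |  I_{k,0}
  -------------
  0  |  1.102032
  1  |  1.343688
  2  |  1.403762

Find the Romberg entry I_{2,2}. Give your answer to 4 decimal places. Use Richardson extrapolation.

1.4238

Richardson extrapolation on the trapezoidal column (denominator 4−1=3):
I_{1,1} = 1.343688 + (1.343688 − 1.102032)/3 = 1.424240
I_{2,1} = (4·1.403762 − 1.343688) / 3 = 1.423787
I_{2,2} = (16·1.423787 − 1.424240) / 15 = 1.423757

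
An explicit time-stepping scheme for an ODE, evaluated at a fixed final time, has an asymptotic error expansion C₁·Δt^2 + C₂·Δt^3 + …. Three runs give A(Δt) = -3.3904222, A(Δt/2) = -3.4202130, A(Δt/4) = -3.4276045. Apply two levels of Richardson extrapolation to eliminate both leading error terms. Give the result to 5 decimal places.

First eliminate the Δt^2 term (factor 2^2 = 4):
  B₁ = (4·(-3.4202130) − (-3.3904222))/3 = -3.4301433
  B₂ = (4·(-3.4276045) − (-3.4202130))/3 = -3.4300683
Then eliminate the Δt^3 term (factor 2^3 = 8):
  (8·(-3.4300683) − (-3.4301433))/7 = -3.4300576

-3.43006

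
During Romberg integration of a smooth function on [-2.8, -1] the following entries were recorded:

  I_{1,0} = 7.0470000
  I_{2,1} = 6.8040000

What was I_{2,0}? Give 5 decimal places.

6.86475

From I_{2,1} = (4·I_{2,0} − I_{1,0})/3, solve for I_{2,0}:
4·I_{2,0} = 3·6.8040000 + 7.0470000 = 27.4590000
I_{2,0} = 6.8647500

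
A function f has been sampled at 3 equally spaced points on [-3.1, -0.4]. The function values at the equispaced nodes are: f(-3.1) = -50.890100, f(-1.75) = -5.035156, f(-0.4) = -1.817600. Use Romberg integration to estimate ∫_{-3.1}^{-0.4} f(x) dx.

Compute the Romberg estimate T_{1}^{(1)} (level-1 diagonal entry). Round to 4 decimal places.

T_{0}^{(0)} (trapezoid, 1 panel, h=2.7000): -71.155395
T_{1}^{(0)} (trapezoid, 2 panels, h=1.3500): -42.375158
T_{1}^{(1)} = -42.375158 + (-42.375158 − (-71.155395))/3 = -32.781746

-32.7817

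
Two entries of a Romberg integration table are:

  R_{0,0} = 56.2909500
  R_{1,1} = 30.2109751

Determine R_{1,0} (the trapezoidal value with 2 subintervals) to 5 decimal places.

From R_{1,1} = (4·R_{1,0} − R_{0,0})/3, solve for R_{1,0}:
4·R_{1,0} = 3·30.2109751 + 56.2909500 = 146.9238753
R_{1,0} = 36.7309688

36.73097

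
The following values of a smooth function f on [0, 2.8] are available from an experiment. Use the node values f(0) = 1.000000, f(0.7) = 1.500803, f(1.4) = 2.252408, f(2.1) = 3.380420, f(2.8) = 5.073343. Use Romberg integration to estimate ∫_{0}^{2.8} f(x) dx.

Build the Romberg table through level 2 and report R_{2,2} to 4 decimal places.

7.0231

R_{0,0} (trapezoid, 1 panel, h=2.8000): 8.502680
R_{1,0} (trapezoid, 2 panels, h=1.4000): 7.404711
R_{2,0} (trapezoid, 4 panels, h=0.7000): 7.119212
R_{1,1} = 7.404711 + (7.404711 − 8.502680)/3 = 7.038721
R_{2,1} = 7.119212 + (7.119212 − 7.404711)/3 = 7.024046
R_{2,2} = 7.024046 + (7.024046 − 7.038721)/15 = 7.023068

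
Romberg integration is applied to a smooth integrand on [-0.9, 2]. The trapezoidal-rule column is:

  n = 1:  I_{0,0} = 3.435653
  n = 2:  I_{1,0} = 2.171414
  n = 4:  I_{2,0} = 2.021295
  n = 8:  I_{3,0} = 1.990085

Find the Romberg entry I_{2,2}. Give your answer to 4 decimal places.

I_{1,1} = (4·2.171414 − 3.435653) / 3 = 1.750001
I_{2,1} = (4·2.021295 − 2.171414) / 3 = 1.971255
I_{2,2} = (16·1.971255 − 1.750001) / 15 = 1.986005
(Column j=1 coincides with Simpson's rule on the same nodes.)

1.9860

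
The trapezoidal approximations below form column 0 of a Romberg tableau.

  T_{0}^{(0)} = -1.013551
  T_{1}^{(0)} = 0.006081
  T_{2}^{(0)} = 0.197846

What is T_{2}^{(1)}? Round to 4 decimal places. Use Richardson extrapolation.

0.2618

Richardson extrapolation on the trapezoidal column (denominator 4−1=3):
T_{2}^{(1)} = 0.197846 + (0.197846 − 0.006081)/3 = 0.261768
(Column j=1 coincides with Simpson's rule on the same nodes.)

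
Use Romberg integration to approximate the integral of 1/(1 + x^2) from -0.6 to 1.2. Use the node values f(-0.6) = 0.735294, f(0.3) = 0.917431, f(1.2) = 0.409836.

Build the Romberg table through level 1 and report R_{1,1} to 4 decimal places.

R_{0,0} (trapezoid, 1 panel, h=1.8000): 1.030617
R_{1,0} (trapezoid, 2 panels, h=0.9000): 1.340996
R_{1,1} = 1.340996 + (1.340996 − 1.030617)/3 = 1.444456

1.4445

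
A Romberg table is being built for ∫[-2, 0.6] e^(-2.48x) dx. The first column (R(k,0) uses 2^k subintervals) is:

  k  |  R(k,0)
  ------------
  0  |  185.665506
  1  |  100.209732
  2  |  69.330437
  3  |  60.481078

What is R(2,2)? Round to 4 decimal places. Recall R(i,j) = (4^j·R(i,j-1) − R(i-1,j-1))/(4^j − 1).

R(1,1) = 100.209732 + (100.209732 − 185.665506)/3 = 71.724474
R(2,1) = 69.330437 + (69.330437 − 100.209732)/3 = 59.037339
R(2,2) = (16·59.037339 − 71.724474) / 15 = 58.191530

58.1915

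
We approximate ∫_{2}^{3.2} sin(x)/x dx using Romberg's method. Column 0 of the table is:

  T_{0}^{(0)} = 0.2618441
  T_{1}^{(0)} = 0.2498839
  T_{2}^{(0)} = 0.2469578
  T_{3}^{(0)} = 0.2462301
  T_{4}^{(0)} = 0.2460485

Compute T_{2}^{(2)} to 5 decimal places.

Richardson extrapolation on the trapezoidal column (denominator 4−1=3):
T_{1}^{(1)} = (4·0.2498839 − 0.2618441) / 3 = 0.2458972
T_{2}^{(1)} = 0.2469578 + (0.2469578 − 0.2498839)/3 = 0.2459824
T_{2}^{(2)} = 0.2459824 + (0.2459824 − 0.2458972)/15 = 0.2459881

0.24599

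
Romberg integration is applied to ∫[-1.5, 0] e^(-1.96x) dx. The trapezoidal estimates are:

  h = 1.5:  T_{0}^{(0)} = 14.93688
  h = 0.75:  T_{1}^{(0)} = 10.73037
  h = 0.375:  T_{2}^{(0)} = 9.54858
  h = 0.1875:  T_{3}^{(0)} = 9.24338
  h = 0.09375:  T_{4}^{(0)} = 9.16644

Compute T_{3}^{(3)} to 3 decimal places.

9.141

Richardson extrapolation on the trapezoidal column (denominator 4−1=3):
T_{1}^{(1)} = (4·10.73037 − 14.93688) / 3 = 9.32820
T_{2}^{(1)} = (4·9.54858 − 10.73037) / 3 = 9.15465
T_{3}^{(1)} = (4·9.24338 − 9.54858) / 3 = 9.14165
T_{2}^{(2)} = (16·9.15465 − 9.32820) / 15 = 9.14308
T_{3}^{(2)} = (16·9.14165 − 9.15465) / 15 = 9.14078
T_{3}^{(3)} = 9.14078 + (9.14078 − 9.14308)/63 = 9.14074
(Column j=1 coincides with Simpson's rule on the same nodes.)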